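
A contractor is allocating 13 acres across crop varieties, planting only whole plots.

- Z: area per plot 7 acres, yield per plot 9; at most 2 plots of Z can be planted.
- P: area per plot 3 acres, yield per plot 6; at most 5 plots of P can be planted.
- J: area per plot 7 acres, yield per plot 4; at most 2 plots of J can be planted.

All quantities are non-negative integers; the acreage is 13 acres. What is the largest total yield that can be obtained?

1×Z and 2×P: area 13 ≤ 13, yield 1·9 + 2·6 = 21.
4×P: area 12 ≤ 13, yield 4·6 = 24.
Best is 24.

24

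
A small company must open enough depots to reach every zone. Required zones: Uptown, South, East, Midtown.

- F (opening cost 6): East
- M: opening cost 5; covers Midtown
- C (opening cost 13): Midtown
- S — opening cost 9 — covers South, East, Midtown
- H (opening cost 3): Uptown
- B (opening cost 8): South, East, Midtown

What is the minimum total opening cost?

11

Choose H and B: together they cover Uptown, South, East, Midtown — every zone.
Total opening cost: 3 + 8 = 11.
No cover costs less than 11.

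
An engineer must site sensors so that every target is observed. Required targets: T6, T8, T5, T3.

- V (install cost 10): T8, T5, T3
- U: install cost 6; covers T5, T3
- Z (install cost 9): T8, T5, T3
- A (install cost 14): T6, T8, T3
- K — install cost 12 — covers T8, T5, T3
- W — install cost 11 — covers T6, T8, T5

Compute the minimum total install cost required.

This is a weighted set-cover instance.
Choose U and W: together they cover T6, T8, T5, T3 — every target.
Total install cost: 6 + 11 = 17.
No cover costs less than 17.

17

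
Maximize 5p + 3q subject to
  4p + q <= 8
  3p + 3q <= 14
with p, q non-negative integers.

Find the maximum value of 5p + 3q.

14

(p,q)=(1,3): 4·1+1·3=7≤8, 3·1+3·3=12≤14, objective 14.
(p,q)=(0,4): 4·0+1·4=4≤8, 3·0+3·4=12≤14, objective 12.
(p,q)=(1,2): 4·1+1·2=6≤8, 3·1+3·2=9≤14, objective 11.
Maximum is 14 at (p,q)=(1,3).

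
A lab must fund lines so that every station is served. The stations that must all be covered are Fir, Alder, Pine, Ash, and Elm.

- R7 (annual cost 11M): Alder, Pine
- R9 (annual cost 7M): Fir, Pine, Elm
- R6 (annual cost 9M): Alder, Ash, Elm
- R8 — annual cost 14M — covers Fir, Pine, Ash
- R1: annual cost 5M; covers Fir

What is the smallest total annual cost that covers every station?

16

This is an integer covering problem.
Choose R9 and R6: together they cover Fir, Alder, Pine, Ash, Elm — every station.
Total annual cost: 7 + 9 = 16.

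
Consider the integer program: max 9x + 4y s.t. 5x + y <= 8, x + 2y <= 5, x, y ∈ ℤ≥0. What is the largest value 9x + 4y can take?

The continuous relaxation peaks at (1.22, 1.89) with value 18.56; rounding to a feasible lattice point costs some objective.
(x,y)=(1,2): 5·1+1·2=7≤8, 1·1+2·2=5≤5, objective 17.
(x,y)=(1,1): 5·1+1·1=6≤8, 1·1+2·1=3≤5, objective 13.
(x,y)=(1,0): 5·1+1·0=5≤8, 1·1+2·0=1≤5, objective 9.
No feasible integer point exceeds 17.

17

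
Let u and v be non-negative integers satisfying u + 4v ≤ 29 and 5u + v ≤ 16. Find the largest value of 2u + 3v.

23

The continuous relaxation peaks at (1.84, 6.79) with value 24.05; rounding to a feasible lattice point costs some objective.
(u,v)=(1,7): 1·1+4·7=29≤29, 5·1+1·7=12≤16, objective 23.
(u,v)=(2,6): 1·2+4·6=26≤29, 5·2+1·6=16≤16, objective 22.
(u,v)=(0,7): 1·0+4·7=28≤29, 5·0+1·7=7≤16, objective 21.
(u,v)=(1,6): 1·1+4·6=25≤29, 5·1+1·6=11≤16, objective 20.
Maximum is 23 at (u,v)=(1,7).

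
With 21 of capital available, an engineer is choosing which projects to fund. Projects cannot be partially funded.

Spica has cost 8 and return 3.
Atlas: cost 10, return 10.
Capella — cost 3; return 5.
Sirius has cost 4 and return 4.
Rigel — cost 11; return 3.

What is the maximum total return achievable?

Allowing fractional choices, the relaxed optimum would be about 20.5, but projects are indivisible.
Atlas + Capella + Sirius: cost 10 + 3 + 4 = 17 ≤ 21, return 10 + 5 + 4 = 19.
Spica + Atlas + Capella: cost 8 + 10 + 3 = 21 ≤ 21, return 3 + 10 + 5 = 18.
Atlas + Capella: cost 10 + 3 = 13 ≤ 21, return 10 + 5 = 15.
Best is Atlas, Capella, and Sirius with total return 19.

19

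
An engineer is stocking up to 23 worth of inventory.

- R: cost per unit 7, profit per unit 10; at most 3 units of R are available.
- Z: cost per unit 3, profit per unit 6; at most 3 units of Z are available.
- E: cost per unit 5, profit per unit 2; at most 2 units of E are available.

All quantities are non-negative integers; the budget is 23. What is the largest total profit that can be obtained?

This is a bounded integer knapsack.
Z has the best ratio (6/3); taking only Z gives at most 3×6 = 18 (stopped by the supply cap of 3).
Mixing does better — 2×R and 3×Z: cost 23 ≤ 23, profit 2·10 + 3·6 = 38.

38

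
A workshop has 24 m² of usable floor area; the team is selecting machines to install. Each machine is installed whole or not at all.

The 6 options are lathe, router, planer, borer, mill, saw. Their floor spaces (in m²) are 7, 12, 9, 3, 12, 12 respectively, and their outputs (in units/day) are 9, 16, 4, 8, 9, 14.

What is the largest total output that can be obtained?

33

This is a 0-1 knapsack instance.
Allowing fractional choices, the relaxed optimum would be about 35.3, but machines are indivisible.
router + saw: floor space 12 + 12 = 24 ≤ 24, output 16 + 14 = 30.
lathe + borer + saw: floor space 7 + 3 + 12 = 22 ≤ 24, output 9 + 8 + 14 = 31.
lathe + router + borer: floor space 7 + 12 + 3 = 22 ≤ 24, output 9 + 16 + 8 = 33.
Best is lathe, router, and borer with total output 33.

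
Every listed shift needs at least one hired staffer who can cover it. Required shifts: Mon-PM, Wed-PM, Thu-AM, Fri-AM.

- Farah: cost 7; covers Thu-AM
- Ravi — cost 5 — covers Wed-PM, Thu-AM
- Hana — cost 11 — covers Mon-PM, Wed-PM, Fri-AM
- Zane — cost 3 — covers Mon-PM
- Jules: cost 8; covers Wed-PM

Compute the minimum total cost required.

16

The greedy cost-per-new-shift heuristic would pick Ravi, Zane, and Hana for 19, but a cheaper cover exists.
Choose Ravi and Hana: together they cover Mon-PM, Wed-PM, Thu-AM, Fri-AM — every shift.
Total cost: 5 + 11 = 16.
No cover costs less than 16.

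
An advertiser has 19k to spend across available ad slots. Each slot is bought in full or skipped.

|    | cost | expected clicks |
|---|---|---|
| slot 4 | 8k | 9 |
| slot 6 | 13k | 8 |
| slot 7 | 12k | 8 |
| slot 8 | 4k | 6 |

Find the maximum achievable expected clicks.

15

This is an integer program with binary decision variables.
slot 7 + slot 8: cost 12 + 4 = 16 ≤ 19, expected clicks 8 + 6 = 14.
slot 4 + slot 8: cost 8 + 4 = 12 ≤ 19, expected clicks 9 + 6 = 15.
slot 6 + slot 8: cost 13 + 4 = 17 ≤ 19, expected clicks 8 + 6 = 14.
Best is slot 4 and slot 8 with total expected clicks 15.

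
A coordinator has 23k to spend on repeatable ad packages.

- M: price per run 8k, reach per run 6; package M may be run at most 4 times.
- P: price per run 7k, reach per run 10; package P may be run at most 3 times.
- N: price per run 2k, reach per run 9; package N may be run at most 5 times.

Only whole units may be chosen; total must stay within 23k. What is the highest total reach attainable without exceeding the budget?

2×P and 4×N: price 22 ≤ 23, reach 2·10 + 4·9 = 56.
1×P and 5×N: price 17 ≤ 23, reach 1·10 + 5·9 = 55.
Best is 56.

56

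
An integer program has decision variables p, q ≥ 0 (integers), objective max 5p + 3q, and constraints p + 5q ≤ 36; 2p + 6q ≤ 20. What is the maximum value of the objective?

50

(p,q)=(10,0): 1·10+5·0=10≤36, 2·10+6·0=20≤20, objective 50.
(p,q)=(9,0): 1·9+5·0=9≤36, 2·9+6·0=18≤20, objective 45.
The best lattice point is (10,0), giving 50.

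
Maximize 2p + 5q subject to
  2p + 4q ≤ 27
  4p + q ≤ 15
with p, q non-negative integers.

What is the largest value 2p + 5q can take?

32

The continuous relaxation peaks at (0, 6.75) with value 33.75; rounding to a feasible lattice point costs some objective.
(p,q)=(1,6) is feasible, giving 32.
(p,q)=(0,6) is feasible, giving 30.
Maximum is 32 at (p,q)=(1,6).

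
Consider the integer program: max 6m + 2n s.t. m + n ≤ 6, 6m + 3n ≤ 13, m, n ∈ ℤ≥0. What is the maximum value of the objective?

(m,n)=(2,0): 1·2+1·0=2≤6, 6·2+3·0=12≤13, objective 12.
(m,n)=(1,1): 1·1+1·1=2≤6, 6·1+3·1=9≤13, objective 8.
(m,n)=(1,0): 1·1+1·0=1≤6, 6·1+3·0=6≤13, objective 6.
The best lattice point is (2,0), giving 12.

12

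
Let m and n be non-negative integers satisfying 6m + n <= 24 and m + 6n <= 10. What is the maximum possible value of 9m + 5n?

36

The continuous relaxation peaks at (3.83, 1.03) with value 39.60; rounding to a feasible lattice point costs some objective.
(m,n)=(4,0): 6·4+1·0=24≤24, 1·4+6·0=4≤10, objective 36.
(m,n)=(3,1): 6·3+1·1=19≤24, 1·3+6·1=9≤10, objective 32.
(m,n)=(3,0): 6·3+1·0=18≤24, 1·3+6·0=3≤10, objective 27.
Maximum is 36 at (m,n)=(4,0).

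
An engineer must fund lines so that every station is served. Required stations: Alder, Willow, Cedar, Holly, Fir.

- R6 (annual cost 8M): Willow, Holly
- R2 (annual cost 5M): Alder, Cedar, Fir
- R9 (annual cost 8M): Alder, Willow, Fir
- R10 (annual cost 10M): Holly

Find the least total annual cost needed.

This is a weighted set-cover instance.
Choose R6 and R2: together they cover Alder, Willow, Cedar, Holly, Fir — every station.
Total annual cost: 8 + 5 = 13.
No cover costs less than 13.

13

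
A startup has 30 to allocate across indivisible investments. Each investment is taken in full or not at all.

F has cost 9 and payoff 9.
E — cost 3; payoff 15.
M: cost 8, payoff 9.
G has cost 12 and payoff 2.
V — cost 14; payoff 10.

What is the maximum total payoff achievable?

34

Take E, M, and V: cost 3 + 8 + 14 = 25 ≤ 30, payoff 15 + 9 + 10 = 34.
No feasible combination exceeds this.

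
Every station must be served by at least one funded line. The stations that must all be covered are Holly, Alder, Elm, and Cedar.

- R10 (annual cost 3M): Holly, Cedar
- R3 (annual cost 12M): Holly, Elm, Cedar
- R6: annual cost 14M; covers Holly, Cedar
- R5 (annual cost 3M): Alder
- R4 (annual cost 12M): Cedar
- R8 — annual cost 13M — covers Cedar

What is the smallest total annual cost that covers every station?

15

Choose R3 and R5: together they cover Holly, Alder, Elm, Cedar — every station.
Total annual cost: 12 + 3 = 15.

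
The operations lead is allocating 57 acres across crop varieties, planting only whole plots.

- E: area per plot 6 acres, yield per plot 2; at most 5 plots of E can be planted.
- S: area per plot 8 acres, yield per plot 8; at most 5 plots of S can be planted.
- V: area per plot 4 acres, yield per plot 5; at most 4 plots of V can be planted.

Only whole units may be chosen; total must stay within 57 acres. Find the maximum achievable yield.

This is a bounded integer knapsack.
5×S and 4×V: area 56 ≤ 57, yield 5·8 + 4·5 = 60.
5×S and 3×V: area 52 ≤ 57, yield 5·8 + 3·5 = 55.
Best is 60.

60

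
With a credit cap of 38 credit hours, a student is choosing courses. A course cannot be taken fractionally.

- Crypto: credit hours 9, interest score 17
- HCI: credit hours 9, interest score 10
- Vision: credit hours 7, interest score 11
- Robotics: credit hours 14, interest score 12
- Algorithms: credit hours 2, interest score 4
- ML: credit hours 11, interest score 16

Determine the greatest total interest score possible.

58

Crypto + HCI + Vision + Algorithms + ML: credit hours 9 + 9 + 7 + 2 + 11 = 38 ≤ 38, interest score 17 + 10 + 11 + 4 + 16 = 58.
Crypto + Robotics + Algorithms + ML: credit hours 9 + 14 + 2 + 11 = 36 ≤ 38, interest score 17 + 12 + 4 + 16 = 49.
Crypto + HCI + Vision + ML: credit hours 9 + 9 + 7 + 11 = 36 ≤ 38, interest score 17 + 10 + 11 + 16 = 54.
Best is Crypto, HCI, Vision, Algorithms, and ML with total interest score 58.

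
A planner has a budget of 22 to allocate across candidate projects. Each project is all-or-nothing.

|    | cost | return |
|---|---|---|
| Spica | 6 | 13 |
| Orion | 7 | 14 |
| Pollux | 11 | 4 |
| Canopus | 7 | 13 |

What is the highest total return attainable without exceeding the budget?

Orion + Canopus: cost 7 + 7 = 14 ≤ 22, return 14 + 13 = 27.
Spica + Orion: cost 6 + 7 = 13 ≤ 22, return 13 + 14 = 27.
Spica + Orion + Canopus: cost 6 + 7 + 7 = 20 ≤ 22, return 13 + 14 + 13 = 40.
Best is Spica, Orion, and Canopus with total return 40.

40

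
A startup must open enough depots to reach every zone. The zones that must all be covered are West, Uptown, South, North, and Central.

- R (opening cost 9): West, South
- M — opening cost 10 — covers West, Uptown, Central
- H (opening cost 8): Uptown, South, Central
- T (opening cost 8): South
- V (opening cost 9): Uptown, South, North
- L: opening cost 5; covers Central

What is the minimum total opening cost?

19

Choose M and V: together they cover West, Uptown, South, North, Central — every zone.
Total opening cost: 10 + 9 = 19.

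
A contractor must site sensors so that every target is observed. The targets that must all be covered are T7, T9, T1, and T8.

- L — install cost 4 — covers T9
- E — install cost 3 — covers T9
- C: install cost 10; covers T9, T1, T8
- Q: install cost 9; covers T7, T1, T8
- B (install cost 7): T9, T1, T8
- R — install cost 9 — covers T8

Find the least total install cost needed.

12

The greedy cost-per-new-target heuristic would pick B and Q for 16, but a cheaper cover exists.
Choose E and Q: together they cover T7, T9, T1, T8 — every target.
Total install cost: 3 + 9 = 12.
No cover costs less than 12.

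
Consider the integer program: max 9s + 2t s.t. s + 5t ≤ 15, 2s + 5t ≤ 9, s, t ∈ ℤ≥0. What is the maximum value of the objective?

36

(s,t)=(4,0) is feasible, giving 36.
(s,t)=(3,0) is feasible, giving 27.
The best lattice point is (4,0), giving 36.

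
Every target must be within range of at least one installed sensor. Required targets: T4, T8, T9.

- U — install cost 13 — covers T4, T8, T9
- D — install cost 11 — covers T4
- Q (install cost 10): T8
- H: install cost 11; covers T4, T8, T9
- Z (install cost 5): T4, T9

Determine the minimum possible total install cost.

11

H alone covers T4, T8, T9 — every target.
Total install cost: 11.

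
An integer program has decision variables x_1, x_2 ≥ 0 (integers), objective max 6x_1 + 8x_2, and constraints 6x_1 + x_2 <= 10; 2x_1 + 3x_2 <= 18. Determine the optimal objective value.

48

(x_1,x_2)=(0,6) is feasible, giving 48.
(x_1,x_2)=(0,5) is feasible, giving 40.
The best lattice point is (0,6), giving 48.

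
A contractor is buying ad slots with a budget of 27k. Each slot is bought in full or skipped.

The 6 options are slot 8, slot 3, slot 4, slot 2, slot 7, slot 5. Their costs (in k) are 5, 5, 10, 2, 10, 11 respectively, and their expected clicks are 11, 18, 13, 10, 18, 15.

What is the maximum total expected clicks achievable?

Take slot 3, slot 4, slot 2, and slot 7: cost 5 + 10 + 2 + 10 = 27 ≤ 27, expected clicks 18 + 13 + 10 + 18 = 59.
No other feasible combination does better.

59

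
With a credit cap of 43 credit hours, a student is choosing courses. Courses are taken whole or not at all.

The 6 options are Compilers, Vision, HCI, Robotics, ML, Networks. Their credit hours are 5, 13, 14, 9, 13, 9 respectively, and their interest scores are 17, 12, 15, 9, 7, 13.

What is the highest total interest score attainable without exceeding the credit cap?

Compilers + HCI + Robotics + Networks: credit hours 5 + 14 + 9 + 9 = 37 ≤ 43, interest score 17 + 15 + 9 + 13 = 54.
Compilers + Vision + HCI + Networks: credit hours 5 + 13 + 14 + 9 = 41 ≤ 43, interest score 17 + 12 + 15 + 13 = 57.
Best is Compilers, Vision, HCI, and Networks with total interest score 57.

57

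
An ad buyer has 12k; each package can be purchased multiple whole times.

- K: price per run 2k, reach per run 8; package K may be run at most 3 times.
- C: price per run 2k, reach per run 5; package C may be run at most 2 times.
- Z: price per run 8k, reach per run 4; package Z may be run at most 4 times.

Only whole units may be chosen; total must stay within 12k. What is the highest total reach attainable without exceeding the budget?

3×K and 2×C: price 10 ≤ 12, reach 3·8 + 2·5 = 34.
3×K and 1×C: price 8 ≤ 12, reach 3·8 + 1·5 = 29.
Best is 34.

34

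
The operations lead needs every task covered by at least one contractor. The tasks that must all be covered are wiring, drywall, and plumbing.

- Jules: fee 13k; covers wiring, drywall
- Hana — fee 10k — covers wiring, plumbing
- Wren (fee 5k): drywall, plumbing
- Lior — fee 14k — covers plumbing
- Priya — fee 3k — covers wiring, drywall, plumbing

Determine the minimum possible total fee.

Priya alone covers wiring, drywall, plumbing — every task.
Total fee: 3.
No cover costs less than 3.

3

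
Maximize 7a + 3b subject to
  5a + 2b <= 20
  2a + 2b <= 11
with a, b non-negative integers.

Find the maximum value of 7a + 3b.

28

(a,b)=(4,0) is feasible, giving 28.
(a,b)=(3,2) is feasible, giving 27.
Maximum is 28 at (a,b)=(4,0).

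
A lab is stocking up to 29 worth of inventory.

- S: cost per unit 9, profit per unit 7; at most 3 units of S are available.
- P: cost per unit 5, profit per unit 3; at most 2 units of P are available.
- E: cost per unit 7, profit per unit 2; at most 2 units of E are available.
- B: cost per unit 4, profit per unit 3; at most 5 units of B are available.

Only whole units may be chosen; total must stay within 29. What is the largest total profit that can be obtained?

22

Take 1×S and 5×B: cost 29 ≤ 29, profit 1·7 + 5·3 = 22.
No other integer combination yields more.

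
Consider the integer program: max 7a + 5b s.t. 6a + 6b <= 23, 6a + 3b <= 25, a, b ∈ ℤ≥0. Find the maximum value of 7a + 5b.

21

The continuous relaxation peaks at (3.83, 0) with value 26.83; rounding to a feasible lattice point costs some objective.
(a,b)=(3,0): 6·3+6·0=18≤23, 6·3+3·0=18≤25, objective 21.
(a,b)=(2,1): 6·2+6·1=18≤23, 6·2+3·1=15≤25, objective 19.
Maximum is 21 at (a,b)=(3,0).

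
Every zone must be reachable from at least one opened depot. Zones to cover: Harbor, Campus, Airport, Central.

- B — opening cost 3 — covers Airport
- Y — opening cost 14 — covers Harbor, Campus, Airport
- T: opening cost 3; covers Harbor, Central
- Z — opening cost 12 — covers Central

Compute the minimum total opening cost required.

17

The greedy cost-per-new-zone heuristic would pick T, B, and Y for 20, but a cheaper cover exists.
Choose Y and T: together they cover Harbor, Campus, Airport, Central — every zone.
Total opening cost: 14 + 3 = 17.
No cover costs less than 17.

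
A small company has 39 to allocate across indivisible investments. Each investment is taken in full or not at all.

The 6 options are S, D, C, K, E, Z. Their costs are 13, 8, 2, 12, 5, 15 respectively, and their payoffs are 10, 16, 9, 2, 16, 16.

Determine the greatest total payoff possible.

This is a 0-1 knapsack instance.
Allowing fractional choices, the relaxed optimum would be about 63.9, but investments are indivisible.
S + D + C + E: cost 13 + 8 + 2 + 5 = 28 ≤ 39, payoff 10 + 16 + 9 + 16 = 51.
D + C + E + Z: cost 8 + 2 + 5 + 15 = 30 ≤ 39, payoff 16 + 9 + 16 + 16 = 57.
Best is D, C, E, and Z with total payoff 57.

57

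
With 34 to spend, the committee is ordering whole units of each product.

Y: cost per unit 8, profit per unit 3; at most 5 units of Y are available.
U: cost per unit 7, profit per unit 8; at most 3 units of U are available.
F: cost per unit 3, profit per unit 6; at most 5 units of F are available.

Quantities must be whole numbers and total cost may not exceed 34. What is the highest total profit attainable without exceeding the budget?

This is a bounded integer knapsack.
F has the best ratio (6/3); taking only F gives at most 5×6 = 30 (stopped by the supply cap of 5).
Mixing does better — 3×U and 4×F: cost 33 ≤ 34, profit 3·8 + 4·6 = 48.

48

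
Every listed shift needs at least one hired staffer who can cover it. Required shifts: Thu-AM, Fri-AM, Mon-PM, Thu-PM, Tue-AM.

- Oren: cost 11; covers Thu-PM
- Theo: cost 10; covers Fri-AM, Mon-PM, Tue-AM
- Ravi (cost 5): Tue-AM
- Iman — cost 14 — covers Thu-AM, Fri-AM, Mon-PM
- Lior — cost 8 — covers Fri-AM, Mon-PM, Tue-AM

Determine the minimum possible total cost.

The greedy cost-per-new-shift heuristic would pick Lior, Oren, and Iman for 33, but a cheaper cover exists.
Choose Oren, Ravi, and Iman: together they cover Thu-AM, Fri-AM, Mon-PM, Thu-PM, Tue-AM — every shift.
Total cost: 11 + 5 + 14 = 30.
No cover costs less than 30.

30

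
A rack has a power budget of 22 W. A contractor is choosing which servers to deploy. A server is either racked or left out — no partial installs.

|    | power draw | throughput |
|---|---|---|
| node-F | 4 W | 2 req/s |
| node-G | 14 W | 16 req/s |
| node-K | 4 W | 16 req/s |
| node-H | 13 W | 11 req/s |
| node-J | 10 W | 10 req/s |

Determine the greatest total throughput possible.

Allowing fractional choices, the relaxed optimum would be about 36.0, but servers are indivisible.
node-G + node-K: power draw 14 + 4 = 18 ≤ 22, throughput 16 + 16 = 32.
node-F + node-G + node-K: power draw 4 + 14 + 4 = 22 ≤ 22, throughput 2 + 16 + 16 = 34.
node-F + node-K + node-H: power draw 4 + 4 + 13 = 21 ≤ 22, throughput 2 + 16 + 11 = 29.
Best is node-F, node-G, and node-K with total throughput 34.

34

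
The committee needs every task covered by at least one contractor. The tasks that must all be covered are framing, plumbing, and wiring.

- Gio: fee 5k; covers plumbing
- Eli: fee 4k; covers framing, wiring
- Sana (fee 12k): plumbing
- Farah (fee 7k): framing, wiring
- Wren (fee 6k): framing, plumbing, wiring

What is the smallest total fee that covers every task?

This is a weighted set-cover instance.
The greedy cost-per-new-task heuristic would pick Eli and Gio for 9, but a cheaper cover exists.
Wren alone covers framing, plumbing, wiring — every task.
Total fee: 6.
No cover costs less than 6.

6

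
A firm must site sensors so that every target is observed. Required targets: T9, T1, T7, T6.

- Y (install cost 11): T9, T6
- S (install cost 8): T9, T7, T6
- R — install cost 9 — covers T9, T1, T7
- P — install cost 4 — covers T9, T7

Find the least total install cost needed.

17

This is a weighted set-cover instance.
Choose S and R: together they cover T9, T1, T7, T6 — every target.
Total install cost: 8 + 9 = 17.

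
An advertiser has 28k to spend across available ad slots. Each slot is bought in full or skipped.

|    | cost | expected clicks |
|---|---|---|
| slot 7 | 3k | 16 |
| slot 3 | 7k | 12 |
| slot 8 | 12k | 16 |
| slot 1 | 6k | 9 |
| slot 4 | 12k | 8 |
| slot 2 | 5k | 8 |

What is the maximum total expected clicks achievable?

53

slot 7 + slot 8 + slot 1 + slot 2: cost 3 + 12 + 6 + 5 = 26 ≤ 28, expected clicks 16 + 16 + 9 + 8 = 49.
slot 7 + slot 3 + slot 8 + slot 2: cost 3 + 7 + 12 + 5 = 27 ≤ 28, expected clicks 16 + 12 + 16 + 8 = 52.
slot 7 + slot 3 + slot 8 + slot 1: cost 3 + 7 + 12 + 6 = 28 ≤ 28, expected clicks 16 + 12 + 16 + 9 = 53.
Best is slot 7, slot 3, slot 8, and slot 1 with total expected clicks 53.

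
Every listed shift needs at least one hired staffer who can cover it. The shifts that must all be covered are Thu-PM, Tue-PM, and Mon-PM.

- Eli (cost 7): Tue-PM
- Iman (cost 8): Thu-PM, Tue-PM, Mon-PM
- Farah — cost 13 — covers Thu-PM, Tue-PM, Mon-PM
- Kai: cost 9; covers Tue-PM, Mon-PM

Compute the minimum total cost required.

This is a weighted set-cover instance.
Iman alone covers Thu-PM, Tue-PM, Mon-PM — every shift.
Total cost: 8.
No cover costs less than 8.

8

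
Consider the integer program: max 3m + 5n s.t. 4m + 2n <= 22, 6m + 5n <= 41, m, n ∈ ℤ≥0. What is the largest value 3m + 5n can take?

Relaxing integrality, the LP optimum is 41.00 at (m,n) = (0, 8.2), which is not an integer point.
(m,n)=(0,8) is feasible, giving 40.
(m,n)=(1,7) is feasible, giving 38.
(m,n)=(0,7) is feasible, giving 35.
Maximum is 40 at (m,n)=(0,8).

40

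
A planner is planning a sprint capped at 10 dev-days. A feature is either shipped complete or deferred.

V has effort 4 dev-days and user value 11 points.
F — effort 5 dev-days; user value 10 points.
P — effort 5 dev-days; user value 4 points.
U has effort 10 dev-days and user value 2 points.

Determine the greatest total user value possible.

21

Treat it as a binary knapsack problem.
Take V and F: effort 4 + 5 = 9 ≤ 10, user value 11 + 10 = 21.
No other feasible combination does better.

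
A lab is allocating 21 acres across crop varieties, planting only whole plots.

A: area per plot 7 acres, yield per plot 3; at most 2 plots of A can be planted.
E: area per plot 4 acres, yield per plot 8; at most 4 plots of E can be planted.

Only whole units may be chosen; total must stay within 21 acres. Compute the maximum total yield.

This is a bounded integer knapsack.
Take 4×E: area 16 ≤ 21, yield 4·8 = 32.
E has the best ratio (8/4) and is taken to its limit of 4; remaining capacity is filled optimally with the others.

32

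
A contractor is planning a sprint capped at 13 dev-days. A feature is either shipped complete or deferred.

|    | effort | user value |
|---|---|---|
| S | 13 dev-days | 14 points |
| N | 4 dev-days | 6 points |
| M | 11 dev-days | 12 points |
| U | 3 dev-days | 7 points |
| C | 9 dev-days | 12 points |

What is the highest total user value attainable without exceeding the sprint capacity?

This is an integer program with binary decision variables.
N + C: effort 4 + 9 = 13 ≤ 13, user value 6 + 12 = 18.
U + C: effort 3 + 9 = 12 ≤ 13, user value 7 + 12 = 19.
Best is U and C with total user value 19.

19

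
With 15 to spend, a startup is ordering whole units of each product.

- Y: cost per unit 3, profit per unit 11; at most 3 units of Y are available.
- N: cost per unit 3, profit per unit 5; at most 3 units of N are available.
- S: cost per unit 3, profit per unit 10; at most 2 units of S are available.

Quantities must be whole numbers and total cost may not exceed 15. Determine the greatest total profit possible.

53

Y has the best ratio (11/3); taking only Y gives at most 3×11 = 33 (stopped by the supply cap of 3).
Mixing does better — 3×Y and 2×S: cost 15 ≤ 15, profit 3·11 + 2·10 = 53.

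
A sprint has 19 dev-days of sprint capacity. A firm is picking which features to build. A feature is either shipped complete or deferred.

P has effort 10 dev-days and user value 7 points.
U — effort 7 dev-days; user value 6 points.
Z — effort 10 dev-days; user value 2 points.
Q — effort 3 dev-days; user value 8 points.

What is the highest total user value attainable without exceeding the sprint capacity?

P + Q: effort 10 + 3 = 13 ≤ 19, user value 7 + 8 = 15.
U + Q: effort 7 + 3 = 10 ≤ 19, user value 6 + 8 = 14.
Best is P and Q with total user value 15.

15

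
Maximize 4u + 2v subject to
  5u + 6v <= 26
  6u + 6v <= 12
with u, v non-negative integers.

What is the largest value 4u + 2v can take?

8

(u,v)=(2,0) is feasible, giving 8.
(u,v)=(1,1) is feasible, giving 6.
(u,v)=(1,0) is feasible, giving 4.
Maximum is 8 at (u,v)=(2,0).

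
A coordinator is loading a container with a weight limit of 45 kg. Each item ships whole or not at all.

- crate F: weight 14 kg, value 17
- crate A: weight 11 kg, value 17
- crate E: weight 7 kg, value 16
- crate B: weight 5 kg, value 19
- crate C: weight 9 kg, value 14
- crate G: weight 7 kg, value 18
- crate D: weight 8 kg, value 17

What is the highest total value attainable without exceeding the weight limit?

crate A + crate E + crate B + crate G + crate D: weight 11 + 7 + 5 + 7 + 8 = 38 ≤ 45, value 17 + 16 + 19 + 18 + 17 = 87.
crate F + crate A + crate B + crate G + crate D: weight 14 + 11 + 5 + 7 + 8 = 45 ≤ 45, value 17 + 17 + 19 + 18 + 17 = 88.
Best is crate F, crate A, crate B, crate G, and crate D with total value 88.

88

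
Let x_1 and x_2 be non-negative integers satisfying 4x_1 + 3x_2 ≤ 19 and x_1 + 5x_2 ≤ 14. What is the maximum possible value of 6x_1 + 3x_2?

27

The continuous relaxation peaks at (4.75, 0) with value 28.50; rounding to a feasible lattice point costs some objective.
(x_1,x_2)=(4,1): 4·4+3·1=19≤19, 1·4+5·1=9≤14, objective 27.
(x_1,x_2)=(4,0): 4·4+3·0=16≤19, 1·4+5·0=4≤14, objective 24.
(x_1,x_2)=(3,2): 4·3+3·2=18≤19, 1·3+5·2=13≤14, objective 24.
Maximum is 27 at (x_1,x_2)=(4,1).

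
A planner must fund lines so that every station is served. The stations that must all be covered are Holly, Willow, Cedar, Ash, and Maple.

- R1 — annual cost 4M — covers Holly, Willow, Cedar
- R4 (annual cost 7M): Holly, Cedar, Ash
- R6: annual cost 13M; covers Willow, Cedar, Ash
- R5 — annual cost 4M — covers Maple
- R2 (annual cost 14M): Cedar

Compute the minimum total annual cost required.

15

Choose R1, R4, and R5: together they cover Holly, Willow, Cedar, Ash, Maple — every station.
Total annual cost: 4 + 7 + 4 = 15.
No cover costs less than 15.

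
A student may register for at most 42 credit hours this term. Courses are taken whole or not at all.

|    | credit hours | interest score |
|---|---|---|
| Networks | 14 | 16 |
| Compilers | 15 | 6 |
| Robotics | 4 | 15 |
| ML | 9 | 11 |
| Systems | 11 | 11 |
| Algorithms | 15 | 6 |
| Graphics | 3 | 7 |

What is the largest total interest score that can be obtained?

Take Networks, Robotics, ML, Systems, and Graphics: credit hours 14 + 4 + 9 + 11 + 3 = 41 ≤ 42, interest score 16 + 15 + 11 + 11 + 7 = 60.
No other feasible combination does better.

60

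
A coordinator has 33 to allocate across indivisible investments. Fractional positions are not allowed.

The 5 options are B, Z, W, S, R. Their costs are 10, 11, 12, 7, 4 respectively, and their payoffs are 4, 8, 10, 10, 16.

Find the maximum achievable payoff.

40

Allowing fractional choices, the relaxed optimum would be about 43.3, but investments are indivisible.
B + W + S + R: cost 10 + 12 + 7 + 4 = 33 ≤ 33, payoff 4 + 10 + 10 + 16 = 40.
W + S + R: cost 12 + 7 + 4 = 23 ≤ 33, payoff 10 + 10 + 16 = 36.
B + Z + S + R: cost 10 + 11 + 7 + 4 = 32 ≤ 33, payoff 4 + 8 + 10 + 16 = 38.
Best is B, W, S, and R with total payoff 40.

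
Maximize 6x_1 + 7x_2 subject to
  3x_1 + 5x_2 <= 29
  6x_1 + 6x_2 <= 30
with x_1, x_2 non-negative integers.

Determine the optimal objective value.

35

(x_1,x_2)=(0,5) is feasible, giving 35.
(x_1,x_2)=(1,4) is feasible, giving 34.
(x_1,x_2)=(0,4) is feasible, giving 28.
The best lattice point is (0,5), giving 35.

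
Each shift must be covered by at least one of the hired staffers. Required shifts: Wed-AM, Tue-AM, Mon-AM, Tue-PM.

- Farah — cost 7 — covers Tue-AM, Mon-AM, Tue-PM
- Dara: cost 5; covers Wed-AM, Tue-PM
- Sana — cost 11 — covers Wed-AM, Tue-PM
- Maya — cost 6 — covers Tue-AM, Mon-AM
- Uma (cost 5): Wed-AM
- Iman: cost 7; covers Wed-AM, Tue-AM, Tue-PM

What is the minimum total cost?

This is an integer covering problem.
The greedy cost-per-new-shift heuristic would pick Farah and Dara for 12, but a cheaper cover exists.
Choose Dara and Maya: together they cover Wed-AM, Tue-AM, Mon-AM, Tue-PM — every shift.
Total cost: 5 + 6 = 11.
No cover costs less than 11.

11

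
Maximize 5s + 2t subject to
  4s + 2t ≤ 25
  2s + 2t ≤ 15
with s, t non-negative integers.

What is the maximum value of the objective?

30

(s,t)=(6,0): 4·6+2·0=24≤25, 2·6+2·0=12≤15, objective 30.
(s,t)=(5,1): 4·5+2·1=22≤25, 2·5+2·1=12≤15, objective 27.
(s,t)=(5,0): 4·5+2·0=20≤25, 2·5+2·0=10≤15, objective 25.
The best lattice point is (6,0), giving 30.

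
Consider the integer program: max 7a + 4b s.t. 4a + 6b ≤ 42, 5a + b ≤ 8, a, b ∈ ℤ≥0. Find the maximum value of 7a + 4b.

28

(a,b)=(0,7): 4·0+6·7=42≤42, 5·0+1·7=7≤8, objective 28.
(a,b)=(0,6): 4·0+6·6=36≤42, 5·0+1·6=6≤8, objective 24.
The best lattice point is (0,7), giving 28.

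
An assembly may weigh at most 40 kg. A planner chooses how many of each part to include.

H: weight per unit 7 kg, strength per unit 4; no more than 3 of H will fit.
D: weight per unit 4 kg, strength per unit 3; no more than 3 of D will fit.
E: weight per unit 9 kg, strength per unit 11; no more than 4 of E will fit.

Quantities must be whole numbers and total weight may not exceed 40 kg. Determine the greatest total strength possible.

4×E: weight 36 ≤ 40, strength 4·11 = 44.
1×D and 4×E: weight 40 ≤ 40, strength 1·3 + 4·11 = 47.
Best is 47.

47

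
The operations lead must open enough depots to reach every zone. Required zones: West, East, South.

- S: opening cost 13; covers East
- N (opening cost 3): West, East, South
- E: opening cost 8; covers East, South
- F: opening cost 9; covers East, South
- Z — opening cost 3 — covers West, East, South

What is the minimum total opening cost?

3

N alone covers West, East, South — every zone.
Total opening cost: 3.
No cover costs less than 3.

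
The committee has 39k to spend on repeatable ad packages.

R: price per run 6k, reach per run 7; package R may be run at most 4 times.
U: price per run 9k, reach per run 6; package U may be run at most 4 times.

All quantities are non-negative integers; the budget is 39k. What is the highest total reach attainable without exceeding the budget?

3×R and 2×U: price 36 ≤ 39, reach 3·7 + 2·6 = 33.
4×R and 1×U: price 33 ≤ 39, reach 4·7 + 1·6 = 34.
Best is 34.

34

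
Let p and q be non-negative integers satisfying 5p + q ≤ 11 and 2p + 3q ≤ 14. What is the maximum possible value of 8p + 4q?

24

(p,q)=(1,4): 5·1+1·4=9≤11, 2·1+3·4=14≤14, objective 24.
(p,q)=(1,3): 5·1+1·3=8≤11, 2·1+3·3=11≤14, objective 20.
(p,q)=(1,2): 5·1+1·2=7≤11, 2·1+3·2=8≤14, objective 16.
The best lattice point is (1,4), giving 24.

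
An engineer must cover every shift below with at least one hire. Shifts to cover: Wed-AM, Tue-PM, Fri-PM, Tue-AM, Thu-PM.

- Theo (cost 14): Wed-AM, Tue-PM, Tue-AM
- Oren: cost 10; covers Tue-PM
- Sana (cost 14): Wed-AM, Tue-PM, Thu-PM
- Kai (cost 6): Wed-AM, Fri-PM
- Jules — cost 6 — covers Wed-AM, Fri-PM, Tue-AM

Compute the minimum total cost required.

Choose Sana and Jules: together they cover Wed-AM, Tue-PM, Fri-PM, Tue-AM, Thu-PM — every shift.
Total cost: 14 + 6 = 20.
No cover costs less than 20.

20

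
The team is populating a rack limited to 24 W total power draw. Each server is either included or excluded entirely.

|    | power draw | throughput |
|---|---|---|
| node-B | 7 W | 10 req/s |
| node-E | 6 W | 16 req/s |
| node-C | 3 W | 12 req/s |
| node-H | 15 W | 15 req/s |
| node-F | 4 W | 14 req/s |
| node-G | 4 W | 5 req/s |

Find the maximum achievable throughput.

57

node-B + node-E + node-C + node-F: power draw 7 + 6 + 3 + 4 = 20 ≤ 24, throughput 10 + 16 + 12 + 14 = 52.
node-B + node-E + node-C + node-F + node-G: power draw 7 + 6 + 3 + 4 + 4 = 24 ≤ 24, throughput 10 + 16 + 12 + 14 + 5 = 57.
Best is node-B, node-E, node-C, node-F, and node-G with total throughput 57.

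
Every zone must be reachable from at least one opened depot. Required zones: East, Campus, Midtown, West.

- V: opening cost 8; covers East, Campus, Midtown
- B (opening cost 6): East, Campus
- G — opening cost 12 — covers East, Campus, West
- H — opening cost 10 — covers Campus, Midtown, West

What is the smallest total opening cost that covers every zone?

16

The greedy cost-per-new-zone heuristic would pick V and H for 18, but a cheaper cover exists.
Choose B and H: together they cover East, Campus, Midtown, West — every zone.
Total opening cost: 6 + 10 = 16.
No cover costs less than 16.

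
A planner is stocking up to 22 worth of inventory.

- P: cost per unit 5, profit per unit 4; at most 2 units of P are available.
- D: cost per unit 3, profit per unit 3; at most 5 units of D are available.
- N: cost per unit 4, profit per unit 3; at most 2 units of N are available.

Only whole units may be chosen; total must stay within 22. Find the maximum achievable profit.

20

D has the best ratio (3/3); taking only D gives at most 5×3 = 15 (stopped by the supply cap of 5).
Mixing does better — 2×P and 4×D: cost 22 ≤ 22, profit 2·4 + 4·3 = 20.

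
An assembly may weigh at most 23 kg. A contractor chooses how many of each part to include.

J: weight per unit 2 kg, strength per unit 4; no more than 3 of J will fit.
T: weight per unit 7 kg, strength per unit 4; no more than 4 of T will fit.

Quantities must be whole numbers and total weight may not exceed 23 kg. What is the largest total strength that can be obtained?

Take 3×J and 2×T: weight 20 ≤ 23, strength 3·4 + 2·4 = 20.
J has the best ratio (4/2) and is taken to its limit of 3; remaining capacity is filled optimally with the others.

20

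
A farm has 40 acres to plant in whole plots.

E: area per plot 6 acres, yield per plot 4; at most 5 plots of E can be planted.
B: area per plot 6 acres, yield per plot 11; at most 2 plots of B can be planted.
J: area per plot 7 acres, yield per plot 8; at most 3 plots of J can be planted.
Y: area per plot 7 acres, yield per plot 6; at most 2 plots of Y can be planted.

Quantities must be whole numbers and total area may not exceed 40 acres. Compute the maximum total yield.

2×B, 2×J, and 2×Y: area 40 ≤ 40, yield 2·11 + 2·8 + 2·6 = 50.
2×B, 3×J, and 1×Y: area 40 ≤ 40, yield 2·11 + 3·8 + 1·6 = 52.
Best is 52.

52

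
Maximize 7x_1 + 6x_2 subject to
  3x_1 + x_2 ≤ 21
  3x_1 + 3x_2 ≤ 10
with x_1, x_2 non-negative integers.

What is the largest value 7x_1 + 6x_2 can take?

Relaxing integrality, the LP optimum is 23.33 at (x_1,x_2) = (3.33, 0), which is not an integer point.
(x_1,x_2)=(3,0): 3·3+1·0=9≤21, 3·3+3·0=9≤10, objective 21.
(x_1,x_2)=(2,1): 3·2+1·1=7≤21, 3·2+3·1=9≤10, objective 20.
(x_1,x_2)=(2,0): 3·2+1·0=6≤21, 3·2+3·0=6≤10, objective 14.
No feasible integer point exceeds 21.

21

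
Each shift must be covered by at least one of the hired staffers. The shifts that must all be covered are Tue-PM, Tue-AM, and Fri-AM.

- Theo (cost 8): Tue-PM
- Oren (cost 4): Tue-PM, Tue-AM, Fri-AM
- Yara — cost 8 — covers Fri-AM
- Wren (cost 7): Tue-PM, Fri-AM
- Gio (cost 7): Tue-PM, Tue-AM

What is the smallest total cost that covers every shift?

4

This is an integer covering problem.
Oren alone covers Tue-PM, Tue-AM, Fri-AM — every shift.
Total cost: 4.
No cover costs less than 4.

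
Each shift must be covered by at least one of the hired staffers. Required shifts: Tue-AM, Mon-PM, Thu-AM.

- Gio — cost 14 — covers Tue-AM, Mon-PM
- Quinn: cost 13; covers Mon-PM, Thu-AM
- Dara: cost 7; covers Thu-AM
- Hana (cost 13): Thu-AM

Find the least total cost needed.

21

Choose Gio and Dara: together they cover Tue-AM, Mon-PM, Thu-AM — every shift.
Total cost: 14 + 7 = 21.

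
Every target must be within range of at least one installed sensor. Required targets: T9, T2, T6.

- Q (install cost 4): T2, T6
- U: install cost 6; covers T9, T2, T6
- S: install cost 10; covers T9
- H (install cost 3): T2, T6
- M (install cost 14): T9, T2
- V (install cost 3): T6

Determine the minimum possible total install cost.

U alone covers T9, T2, T6 — every target.
Total install cost: 6.

6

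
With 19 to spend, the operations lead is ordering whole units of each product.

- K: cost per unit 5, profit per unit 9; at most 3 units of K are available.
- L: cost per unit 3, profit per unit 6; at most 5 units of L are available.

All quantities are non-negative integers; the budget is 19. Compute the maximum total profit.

36

This is a bounded integer knapsack.
1×K and 4×L: cost 17 ≤ 19, profit 1·9 + 4·6 = 33.
2×K and 3×L: cost 19 ≤ 19, profit 2·9 + 3·6 = 36.
Best is 36.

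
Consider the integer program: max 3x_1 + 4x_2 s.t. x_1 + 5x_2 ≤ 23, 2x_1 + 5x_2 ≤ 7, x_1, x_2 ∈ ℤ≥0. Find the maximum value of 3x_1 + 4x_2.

9

(x_1,x_2)=(3,0): 1·3+5·0=3≤23, 2·3+5·0=6≤7, objective 9.
(x_1,x_2)=(2,0): 1·2+5·0=2≤23, 2·2+5·0=4≤7, objective 6.
No feasible integer point exceeds 9.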